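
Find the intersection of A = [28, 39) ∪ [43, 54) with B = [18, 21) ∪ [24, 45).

[28, 39) ∪ [43, 45)

[28, 39) overlaps B on [28, 39).
[43, 54) overlaps B on [43, 45).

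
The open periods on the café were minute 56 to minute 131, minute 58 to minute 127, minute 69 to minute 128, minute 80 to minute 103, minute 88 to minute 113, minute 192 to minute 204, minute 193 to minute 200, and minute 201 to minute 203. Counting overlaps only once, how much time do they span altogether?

87 minutes

Merged: minute 56 to minute 131, minute 192 to minute 204.
Lengths: 75 minutes + 12 minutes = 87 minutes.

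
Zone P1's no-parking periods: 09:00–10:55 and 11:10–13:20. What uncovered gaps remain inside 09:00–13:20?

The merged coverage is 09:00–10:55, 11:10–13:20.
Uncovered inside 09:00–13:20: 10:55–11:10.

10:55–11:10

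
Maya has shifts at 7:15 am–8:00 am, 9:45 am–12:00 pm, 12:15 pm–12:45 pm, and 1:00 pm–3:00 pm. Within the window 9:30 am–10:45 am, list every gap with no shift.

9:30 am–9:45 am

After merging, the occupied span is 7:15 am–8:00 am, 9:45 am–12:00 pm, 12:15 pm–12:45 pm, 1:00 pm–3:00 pm.
Gaps within 9:30 am–10:45 am: 9:30 am–9:45 am.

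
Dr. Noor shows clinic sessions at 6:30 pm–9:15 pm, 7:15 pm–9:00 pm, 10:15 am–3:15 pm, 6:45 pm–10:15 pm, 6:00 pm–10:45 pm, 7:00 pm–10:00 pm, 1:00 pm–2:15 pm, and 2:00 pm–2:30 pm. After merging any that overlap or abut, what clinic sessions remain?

Sort by start: 10:15 am-3:15 pm, 1:00 pm-2:15 pm, 2:00 pm-2:30 pm, 6:00 pm-10:45 pm, 6:30 pm-9:15 pm, 6:45 pm-10:15 pm, 7:00 pm-10:00 pm, 7:15 pm-9:00 pm.
1:00 pm-2:15 pm overlaps/touches 10:15 am-3:15 pm → extend to 10:15 am-3:15 pm.
2:00 pm-2:30 pm overlaps/touches 10:15 am-3:15 pm → extend to 10:15 am-3:15 pm.
6:00 pm-10:45 pm is disjoint → start new block.
6:30 pm-9:15 pm overlaps/touches 6:00 pm-10:45 pm → extend to 6:00 pm-10:45 pm.
6:45 pm-10:15 pm overlaps/touches 6:00 pm-10:45 pm → extend to 6:00 pm-10:45 pm.
7:00 pm-10:00 pm overlaps/touches 6:00 pm-10:45 pm → extend to 6:00 pm-10:45 pm.
7:15 pm-9:00 pm overlaps/touches 6:00 pm-10:45 pm → extend to 6:00 pm-10:45 pm.

10:15 am-3:15 pm, 6:00 pm-10:45 pm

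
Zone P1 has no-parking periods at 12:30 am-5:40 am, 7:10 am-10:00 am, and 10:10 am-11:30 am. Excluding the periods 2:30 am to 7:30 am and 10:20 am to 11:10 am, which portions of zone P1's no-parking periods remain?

12:30 am–2:30 am, 7:30 am–10:00 am, 10:10 am–10:20 am, 11:10 am–11:30 am

12:30 am–5:40 am with B removed leaves 12:30 am–2:30 am.
7:10 am–10:00 am with B removed leaves 7:30 am–10:00 am.
10:10 am–11:30 am with B removed leaves 10:10 am–10:20 am, 11:10 am–11:30 am.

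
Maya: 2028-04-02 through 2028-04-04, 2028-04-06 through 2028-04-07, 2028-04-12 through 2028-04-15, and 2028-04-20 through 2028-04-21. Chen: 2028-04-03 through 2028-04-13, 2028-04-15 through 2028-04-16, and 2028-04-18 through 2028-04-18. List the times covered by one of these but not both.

2028-04-02 through 2028-04-02, 2028-04-05 through 2028-04-05, 2028-04-08 through 2028-04-11, 2028-04-14 through 2028-04-14, 2028-04-16 through 2028-04-16, 2028-04-18 through 2028-04-18, 2028-04-20 through 2028-04-21

Only in the first: 2028-04-02 through 2028-04-02, 2028-04-14 through 2028-04-14, 2028-04-20 through 2028-04-21.
Only in the second: 2028-04-05 through 2028-04-05, 2028-04-08 through 2028-04-11, 2028-04-16 through 2028-04-16, 2028-04-18 through 2028-04-18.
Together these are the periods covered by exactly one.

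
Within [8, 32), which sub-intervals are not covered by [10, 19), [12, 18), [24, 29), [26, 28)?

Covered (merged): [10, 19), [24, 29).
Complement within [8, 32): [8, 10), [19, 24), [29, 32).

[8, 10) ∪ [19, 24) ∪ [29, 32)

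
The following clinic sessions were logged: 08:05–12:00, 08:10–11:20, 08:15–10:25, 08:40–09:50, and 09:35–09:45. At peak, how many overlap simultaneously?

Walk the sorted start/end points keeping a running depth.
The depth first hits 5 at 09:35.

5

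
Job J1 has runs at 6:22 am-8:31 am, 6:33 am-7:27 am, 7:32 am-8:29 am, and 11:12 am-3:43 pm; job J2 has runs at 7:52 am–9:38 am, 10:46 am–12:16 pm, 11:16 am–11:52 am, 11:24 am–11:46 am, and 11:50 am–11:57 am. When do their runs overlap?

First set merges to 6:22 am–8:31 am, 11:12 am–3:43 pm.
Second set merges to 7:52 am–9:38 am, 10:46 am–12:16 pm.
6:22 am–8:31 am overlaps B on 7:52 am–8:31 am.
11:12 am–3:43 pm overlaps B on 11:12 am–12:16 pm.

7:52 am–8:31 am, 11:12 am–12:16 pm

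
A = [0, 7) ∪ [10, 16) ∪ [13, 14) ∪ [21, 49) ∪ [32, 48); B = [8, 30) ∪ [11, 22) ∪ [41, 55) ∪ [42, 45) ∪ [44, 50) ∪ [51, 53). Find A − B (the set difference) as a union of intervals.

[0, 7) ∪ [30, 41)

First set merges to [0, 7), [10, 16), [21, 49).
Second set merges to [8, 30), [41, 55).
[0, 7): no B overlap → unchanged.
[10, 16): fully covered by B → removed.
[21, 49) minus B → [30, 41).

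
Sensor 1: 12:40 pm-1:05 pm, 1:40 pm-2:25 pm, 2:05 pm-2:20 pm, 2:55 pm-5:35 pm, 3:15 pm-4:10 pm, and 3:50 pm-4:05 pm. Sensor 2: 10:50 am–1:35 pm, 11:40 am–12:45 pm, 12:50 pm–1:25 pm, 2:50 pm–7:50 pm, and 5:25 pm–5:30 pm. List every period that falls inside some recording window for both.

12:40 pm–1:05 pm, 2:55 pm–5:35 pm

Merge the first list: 12:40 pm–1:05 pm, 1:40 pm–2:25 pm, 2:55 pm–5:35 pm.
Merge the second list: 10:50 am–1:35 pm, 2:50 pm–7:50 pm.
12:40 pm–1:05 pm ∩ B → 12:40 pm–1:05 pm.
1:40 pm–2:25 pm meets no B interval.
2:55 pm–5:35 pm ∩ B → 2:55 pm–5:35 pm.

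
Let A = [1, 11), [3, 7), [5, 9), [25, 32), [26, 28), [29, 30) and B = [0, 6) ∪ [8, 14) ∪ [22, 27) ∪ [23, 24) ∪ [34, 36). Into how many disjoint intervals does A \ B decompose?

Merge the first list: [1, 11), [25, 32).
Merge the second list: [0, 6), [8, 14), [22, 27), [34, 36).
A \ B = [6, 8), [27, 32).
That is 2 disjoint pieces.

2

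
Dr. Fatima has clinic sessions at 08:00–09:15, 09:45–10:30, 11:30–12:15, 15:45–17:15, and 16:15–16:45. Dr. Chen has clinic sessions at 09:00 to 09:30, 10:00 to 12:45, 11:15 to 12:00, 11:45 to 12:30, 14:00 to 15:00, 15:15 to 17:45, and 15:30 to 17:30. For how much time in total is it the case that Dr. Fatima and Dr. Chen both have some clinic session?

First set merges to 08:00-09:15, 09:45-10:30, 11:30-12:15, 15:45-17:15.
Second set merges to 09:00-09:30, 10:00-12:45, 14:00-15:00, 15:15-17:45.
A ∩ B = 09:00-09:15, 10:00-10:30, 11:30-12:15, 15:45-17:15.
Total: 15 min + 30 min + 45 min + 1 h 30 min = 3 h.

3 h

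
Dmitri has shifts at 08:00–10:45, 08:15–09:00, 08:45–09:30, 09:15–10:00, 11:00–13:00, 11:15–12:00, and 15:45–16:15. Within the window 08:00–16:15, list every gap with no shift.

10:45–11:00, 13:00–15:45

After merging, the occupied span is 08:00–10:45, 11:00–13:00, 15:45–16:15.
Gaps within 08:00–16:15: 10:45–11:00, 13:00–15:45.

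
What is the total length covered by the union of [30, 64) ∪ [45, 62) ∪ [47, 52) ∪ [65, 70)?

39

Merged: [30, 64), [65, 70).
Lengths: 34 + 5 = 39.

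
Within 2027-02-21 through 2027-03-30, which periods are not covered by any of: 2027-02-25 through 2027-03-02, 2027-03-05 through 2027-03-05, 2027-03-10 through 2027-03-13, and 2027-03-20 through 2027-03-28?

2027-02-21 through 2027-02-24, 2027-03-03 through 2027-03-04, 2027-03-06 through 2027-03-09, 2027-03-14 through 2027-03-19, 2027-03-29 through 2027-03-30

The merged coverage is 2027-02-25 through 2027-03-02, 2027-03-05 through 2027-03-05, 2027-03-10 through 2027-03-13, 2027-03-20 through 2027-03-28.
Gaps within 2027-02-21 through 2027-03-30: 2027-02-21 through 2027-02-24, 2027-03-03 through 2027-03-04, 2027-03-06 through 2027-03-09, 2027-03-14 through 2027-03-19, 2027-03-29 through 2027-03-30.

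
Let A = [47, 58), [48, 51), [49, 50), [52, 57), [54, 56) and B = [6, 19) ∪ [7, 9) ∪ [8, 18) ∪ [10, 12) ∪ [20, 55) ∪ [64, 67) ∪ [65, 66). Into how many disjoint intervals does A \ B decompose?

1

First set merges to [47, 58).
Second set merges to [6, 19), [20, 55), [64, 67).
A \ B = [55, 58).
That is 1 disjoint piece.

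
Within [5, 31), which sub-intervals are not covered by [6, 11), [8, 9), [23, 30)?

The merged coverage is [6, 11), [23, 30).
Complement within [5, 31): [5, 6), [11, 23), [30, 31).

[5, 6) ∪ [11, 23) ∪ [30, 31)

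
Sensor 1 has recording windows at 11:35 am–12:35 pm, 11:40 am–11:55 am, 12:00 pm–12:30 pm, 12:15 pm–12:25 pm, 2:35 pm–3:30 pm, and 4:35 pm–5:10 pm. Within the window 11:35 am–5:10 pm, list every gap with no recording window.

Covered (merged): 11:35 am-12:35 pm, 2:35 pm-3:30 pm, 4:35 pm-5:10 pm.
Complement within 11:35 am-5:10 pm: 12:35 pm-2:35 pm, 3:30 pm-4:35 pm.

12:35 pm-2:35 pm, 3:30 pm-4:35 pm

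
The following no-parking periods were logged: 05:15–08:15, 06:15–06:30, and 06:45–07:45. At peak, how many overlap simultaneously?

2

Sweep endpoints in order; track running count of active intervals.
Peak of 2 reached at 06:15.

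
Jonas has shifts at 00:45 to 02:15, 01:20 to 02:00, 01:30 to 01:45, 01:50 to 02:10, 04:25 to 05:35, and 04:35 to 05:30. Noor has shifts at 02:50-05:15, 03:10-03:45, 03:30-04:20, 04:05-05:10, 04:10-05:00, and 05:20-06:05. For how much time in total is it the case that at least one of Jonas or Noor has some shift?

First set merges to 00:45–02:15, 04:25–05:35.
Second set merges to 02:50–05:15, 05:20–06:05.
A ∪ B = 00:45–02:15, 02:50–06:05.
Total: 1 h 30 min + 3 h 15 min = 4 h 45 min.

4 h 45 min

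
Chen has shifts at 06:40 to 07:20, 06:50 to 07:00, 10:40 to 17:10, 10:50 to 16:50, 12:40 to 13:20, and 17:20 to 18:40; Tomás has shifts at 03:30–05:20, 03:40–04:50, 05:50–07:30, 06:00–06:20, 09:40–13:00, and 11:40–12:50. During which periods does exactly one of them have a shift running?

A, merged: 06:40–07:20, 10:40–17:10, 17:20–18:40.
B, merged: 03:30–05:20, 05:50–07:30, 09:40–13:00.
A \ B = 13:00–17:10, 17:20–18:40.
B \ A = 03:30–05:20, 05:50–06:40, 07:20–07:30, 09:40–10:40.
Union of the two gives the symmetric difference.

03:30–05:20, 05:50–06:40, 07:20–07:30, 09:40–10:40, 13:00–17:10, 17:20–18:40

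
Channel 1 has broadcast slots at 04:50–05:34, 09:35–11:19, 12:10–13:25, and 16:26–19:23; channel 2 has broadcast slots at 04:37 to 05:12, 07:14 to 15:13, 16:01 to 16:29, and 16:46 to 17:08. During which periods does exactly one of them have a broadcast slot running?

A but not B: 05:12–05:34, 16:29–16:46, 17:08–19:23.
B but not A: 04:37–04:50, 07:14–09:35, 11:19–12:10, 13:25–15:13, 16:01–16:26.
Combining gives A △ B.

04:37–04:50, 05:12–05:34, 07:14–09:35, 11:19–12:10, 13:25–15:13, 16:01–16:26, 16:29–16:46, 17:08–19:23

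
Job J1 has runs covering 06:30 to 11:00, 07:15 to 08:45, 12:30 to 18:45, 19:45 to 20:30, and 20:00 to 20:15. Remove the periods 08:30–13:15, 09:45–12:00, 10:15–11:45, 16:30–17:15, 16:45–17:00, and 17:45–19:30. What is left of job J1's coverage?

06:30-08:30, 13:15-16:30, 17:15-17:45, 19:45-20:30

Merge the first list: 06:30-11:00, 12:30-18:45, 19:45-20:30.
Merge the second list: 08:30-13:15, 16:30-17:15, 17:45-19:30.
06:30-11:00 \ B = 06:30-08:30.
12:30-18:45 \ B = 13:15-16:30, 17:15-17:45.
19:45-20:30: nothing removed.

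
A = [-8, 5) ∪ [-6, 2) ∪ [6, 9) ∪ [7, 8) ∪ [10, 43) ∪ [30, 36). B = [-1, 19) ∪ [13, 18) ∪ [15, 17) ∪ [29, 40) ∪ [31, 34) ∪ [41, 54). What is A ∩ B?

Merge the first list: [-8, 5), [6, 9), [10, 43).
Merge the second list: [-1, 19), [29, 40), [41, 54).
[-8, 5) ∩ B → [-1, 5).
[6, 9) ∩ B → [6, 9).
[10, 43) ∩ B → [10, 19), [29, 40), [41, 43).

[-1, 5) ∪ [6, 9) ∪ [10, 19) ∪ [29, 40) ∪ [41, 43)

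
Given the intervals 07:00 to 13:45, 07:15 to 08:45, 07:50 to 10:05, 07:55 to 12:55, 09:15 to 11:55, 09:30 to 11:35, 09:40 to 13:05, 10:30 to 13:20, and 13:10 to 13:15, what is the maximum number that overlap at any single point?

6

Sweep endpoints in order; track running count of active intervals.
Peak of 6 reached at 09:40.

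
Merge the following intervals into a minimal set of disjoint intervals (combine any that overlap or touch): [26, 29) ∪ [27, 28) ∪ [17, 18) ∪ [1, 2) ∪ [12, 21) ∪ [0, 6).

Sort by start: [0, 6), [1, 2), [12, 21), [17, 18), [26, 29), [27, 28).
[1, 2) overlaps/touches [0, 6) → extend to [0, 6).
[12, 21) is disjoint → start new block.
[17, 18) overlaps/touches [12, 21) → extend to [12, 21).
[26, 29) is disjoint → start new block.
[27, 28) overlaps/touches [26, 29) → extend to [26, 29).

[0, 6) ∪ [12, 21) ∪ [26, 29)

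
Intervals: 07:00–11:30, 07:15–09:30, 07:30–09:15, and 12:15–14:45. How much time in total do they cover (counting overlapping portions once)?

Merged: 07:00–11:30, 12:15–14:45.
Lengths: 4 h 30 min + 2 h 30 min = 7 h.

7 h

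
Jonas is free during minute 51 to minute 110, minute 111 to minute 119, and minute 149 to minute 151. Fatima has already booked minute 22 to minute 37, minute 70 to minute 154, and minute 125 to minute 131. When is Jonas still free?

Merge the second list: minute 22 to minute 37, minute 70 to minute 154.
minute 51 to minute 110 minus B → minute 51 to minute 70.
minute 111 to minute 119: fully covered by B → removed.
minute 149 to minute 151: fully covered by B → removed.

minute 51 to minute 70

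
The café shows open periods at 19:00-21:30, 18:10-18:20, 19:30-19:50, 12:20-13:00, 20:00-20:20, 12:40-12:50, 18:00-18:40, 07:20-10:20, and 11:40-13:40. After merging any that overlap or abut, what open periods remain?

Sort by start: 07:20–10:20, 11:40–13:40, 12:20–13:00, 12:40–12:50, 18:00–18:40, 18:10–18:20, 19:00–21:30, 19:30–19:50, 20:00–20:20.
11:40–13:40 is disjoint → start new block.
12:20–13:00 overlaps/touches 11:40–13:40 → extend to 11:40–13:40.
12:40–12:50 overlaps/touches 11:40–13:40 → extend to 11:40–13:40.
18:00–18:40 is disjoint → start new block.
18:10–18:20 overlaps/touches 18:00–18:40 → extend to 18:00–18:40.
19:00–21:30 is disjoint → start new block.
19:30–19:50 overlaps/touches 19:00–21:30 → extend to 19:00–21:30.
20:00–20:20 overlaps/touches 19:00–21:30 → extend to 19:00–21:30.

07:20–10:20, 11:40–13:40, 18:00–18:40, 19:00–21:30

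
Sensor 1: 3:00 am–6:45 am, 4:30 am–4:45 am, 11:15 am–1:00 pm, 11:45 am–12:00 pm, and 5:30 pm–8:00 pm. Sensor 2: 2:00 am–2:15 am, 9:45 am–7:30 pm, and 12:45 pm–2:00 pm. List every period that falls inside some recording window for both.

A, merged: 3:00 am–6:45 am, 11:15 am–1:00 pm, 5:30 pm–8:00 pm.
B, merged: 2:00 am–2:15 am, 9:45 am–7:30 pm.
3:00 am–6:45 am meets no B interval.
11:15 am–1:00 pm ∩ B → 11:15 am–1:00 pm.
5:30 pm–8:00 pm ∩ B → 5:30 pm–7:30 pm.

11:15 am–1:00 pm, 5:30 pm–7:30 pm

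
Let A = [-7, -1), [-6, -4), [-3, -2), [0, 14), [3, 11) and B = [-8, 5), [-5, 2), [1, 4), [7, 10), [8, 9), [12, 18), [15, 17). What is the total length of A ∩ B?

Merge the first list: [-7, -1), [0, 14).
Merge the second list: [-8, 5), [7, 10), [12, 18).
A ∩ B = [-7, -1), [0, 5), [7, 10), [12, 14).
Total: 6 + 5 + 3 + 2 = 16.

16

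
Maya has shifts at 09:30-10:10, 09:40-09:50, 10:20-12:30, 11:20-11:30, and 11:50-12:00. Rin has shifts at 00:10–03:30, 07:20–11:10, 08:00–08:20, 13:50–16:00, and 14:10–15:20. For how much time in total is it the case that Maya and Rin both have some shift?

A, merged: 09:30–10:10, 10:20–12:30.
B, merged: 00:10–03:30, 07:20–11:10, 13:50–16:00.
A ∩ B = 09:30–10:10, 10:20–11:10.
Total: 40 min + 50 min = 1 h 30 min.

1 h 30 min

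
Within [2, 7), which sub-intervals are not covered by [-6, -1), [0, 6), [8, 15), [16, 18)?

The merged coverage is [-6, -1), [0, 6), [8, 15), [16, 18).
Uncovered inside [2, 7): [6, 7).

[6, 7)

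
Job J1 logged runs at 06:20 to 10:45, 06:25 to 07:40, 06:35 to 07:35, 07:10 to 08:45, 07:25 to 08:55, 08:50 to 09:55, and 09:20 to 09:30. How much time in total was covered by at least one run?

Merged: 06:20–10:45.
Length: 4 h 25 min.

4 h 25 min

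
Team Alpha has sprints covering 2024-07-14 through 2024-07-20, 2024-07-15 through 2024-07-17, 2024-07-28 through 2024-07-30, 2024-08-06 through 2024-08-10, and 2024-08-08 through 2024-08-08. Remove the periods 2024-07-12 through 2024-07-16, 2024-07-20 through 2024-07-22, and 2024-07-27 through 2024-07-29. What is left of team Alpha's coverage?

2024-07-17 through 2024-07-19, 2024-07-30 through 2024-07-30, 2024-08-06 through 2024-08-10

First set merges to 2024-07-14 through 2024-07-20, 2024-07-28 through 2024-07-30, 2024-08-06 through 2024-08-10.
2024-07-14 through 2024-07-20 with B removed leaves 2024-07-17 through 2024-07-19.
2024-07-28 through 2024-07-30 with B removed leaves 2024-07-30 through 2024-07-30.
2024-08-06 through 2024-08-10 is untouched.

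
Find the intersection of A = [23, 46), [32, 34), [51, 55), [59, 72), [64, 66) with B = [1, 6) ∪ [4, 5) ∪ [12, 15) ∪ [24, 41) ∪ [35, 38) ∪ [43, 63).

[24, 41) ∪ [43, 46) ∪ [51, 55) ∪ [59, 63)

Merge the first list: [23, 46), [51, 55), [59, 72).
Merge the second list: [1, 6), [12, 15), [24, 41), [43, 63).
[23, 46) ∩ B → [24, 41), [43, 46).
[51, 55) ∩ B → [51, 55).
[59, 72) ∩ B → [59, 63).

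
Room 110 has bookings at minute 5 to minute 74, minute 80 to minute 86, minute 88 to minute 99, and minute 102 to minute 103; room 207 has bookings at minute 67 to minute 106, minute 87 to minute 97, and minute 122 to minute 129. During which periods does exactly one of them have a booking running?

minute 5 to minute 67, minute 74 to minute 80, minute 86 to minute 88, minute 99 to minute 102, minute 103 to minute 106, minute 122 to minute 129

Merge the second list: minute 67 to minute 106, minute 122 to minute 129.
A \ B = minute 5 to minute 67.
B \ A = minute 74 to minute 80, minute 86 to minute 88, minute 99 to minute 102, minute 103 to minute 106, minute 122 to minute 129.
Union of the two gives the symmetric difference.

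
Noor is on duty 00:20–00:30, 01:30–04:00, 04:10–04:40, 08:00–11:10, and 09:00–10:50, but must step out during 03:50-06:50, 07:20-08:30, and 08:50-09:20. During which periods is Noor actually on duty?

00:20–00:30, 01:30–03:50, 08:30–08:50, 09:20–11:10

Merge the first list: 00:20–00:30, 01:30–04:00, 04:10–04:40, 08:00–11:10.
00:20–00:30: nothing removed.
01:30–04:00 \ B = 01:30–03:50.
04:10–04:40: entirely removed.
08:00–11:10 \ B = 08:30–08:50, 09:20–11:10.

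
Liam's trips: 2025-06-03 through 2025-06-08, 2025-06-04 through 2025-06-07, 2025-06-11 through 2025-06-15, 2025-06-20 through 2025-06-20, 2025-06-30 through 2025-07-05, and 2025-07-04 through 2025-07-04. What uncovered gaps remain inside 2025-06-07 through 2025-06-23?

Covered (merged): 2025-06-03 through 2025-06-08, 2025-06-11 through 2025-06-15, 2025-06-20 through 2025-06-20, 2025-06-30 through 2025-07-05.
Gaps within 2025-06-07 through 2025-06-23: 2025-06-09 through 2025-06-10, 2025-06-16 through 2025-06-19, 2025-06-21 through 2025-06-23.

2025-06-09 through 2025-06-10, 2025-06-16 through 2025-06-19, 2025-06-21 through 2025-06-23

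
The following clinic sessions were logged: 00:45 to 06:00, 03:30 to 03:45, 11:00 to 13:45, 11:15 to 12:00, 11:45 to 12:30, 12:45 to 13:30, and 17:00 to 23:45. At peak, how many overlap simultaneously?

3

At 11:45, 3 of the intervals are simultaneously active.
No point has more.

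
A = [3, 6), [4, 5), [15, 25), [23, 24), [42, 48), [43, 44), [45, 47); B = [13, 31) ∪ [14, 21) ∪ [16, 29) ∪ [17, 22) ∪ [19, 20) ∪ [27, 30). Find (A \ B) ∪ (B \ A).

A, merged: [3, 6), [15, 25), [42, 48).
B, merged: [13, 31).
A but not B: [3, 6), [42, 48).
B but not A: [13, 15), [25, 31).
Combining gives A △ B.

[3, 6) ∪ [13, 15) ∪ [25, 31) ∪ [42, 48)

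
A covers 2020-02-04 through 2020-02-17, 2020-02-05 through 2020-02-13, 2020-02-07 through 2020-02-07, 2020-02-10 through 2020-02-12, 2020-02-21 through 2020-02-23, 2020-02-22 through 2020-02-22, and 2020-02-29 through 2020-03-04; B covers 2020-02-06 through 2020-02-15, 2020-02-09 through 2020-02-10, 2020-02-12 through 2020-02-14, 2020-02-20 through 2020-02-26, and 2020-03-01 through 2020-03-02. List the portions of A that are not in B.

First set merges to 2020-02-04 through 2020-02-17, 2020-02-21 through 2020-02-23, 2020-02-29 through 2020-03-04.
Second set merges to 2020-02-06 through 2020-02-15, 2020-02-20 through 2020-02-26, 2020-03-01 through 2020-03-02.
2020-02-04 through 2020-02-17 minus B → 2020-02-04 through 2020-02-05, 2020-02-16 through 2020-02-17.
2020-02-21 through 2020-02-23: fully covered by B → removed.
2020-02-29 through 2020-03-04 minus B → 2020-02-29 through 2020-02-29, 2020-03-03 through 2020-03-04.

2020-02-04 through 2020-02-05, 2020-02-16 through 2020-02-17, 2020-02-29 through 2020-02-29, 2020-03-03 through 2020-03-04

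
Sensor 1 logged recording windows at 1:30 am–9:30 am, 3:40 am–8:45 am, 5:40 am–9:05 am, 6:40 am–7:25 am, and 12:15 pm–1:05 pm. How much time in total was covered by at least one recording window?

Merged: 1:30 am–9:30 am, 12:15 pm–1:05 pm.
Lengths: 8 h + 50 min = 8 h 50 min.

8 h 50 min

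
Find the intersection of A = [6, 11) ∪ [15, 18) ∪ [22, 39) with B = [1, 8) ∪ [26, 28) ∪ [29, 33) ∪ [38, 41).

[6, 11) meets the second set on [6, 8).
[15, 18): no overlap with the second set.
[22, 39) meets the second set on [26, 28), [29, 33), [38, 39).

[6, 8) ∪ [26, 28) ∪ [29, 33) ∪ [38, 39)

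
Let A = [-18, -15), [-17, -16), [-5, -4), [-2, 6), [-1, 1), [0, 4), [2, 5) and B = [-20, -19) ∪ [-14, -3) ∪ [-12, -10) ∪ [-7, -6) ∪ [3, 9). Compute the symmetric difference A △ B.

[-20, -19) ∪ [-18, -15) ∪ [-14, -5) ∪ [-4, -3) ∪ [-2, 3) ∪ [6, 9)

First set merges to [-18, -15), [-5, -4), [-2, 6).
Second set merges to [-20, -19), [-14, -3), [3, 9).
Only in the first: [-18, -15), [-2, 3).
Only in the second: [-20, -19), [-14, -5), [-4, -3), [6, 9).
Together these are the periods covered by exactly one.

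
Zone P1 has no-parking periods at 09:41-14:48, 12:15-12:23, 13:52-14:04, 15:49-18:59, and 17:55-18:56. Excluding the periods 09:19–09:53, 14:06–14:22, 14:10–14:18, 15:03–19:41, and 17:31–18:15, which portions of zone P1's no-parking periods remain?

09:53–14:06, 14:22–14:48

First set merges to 09:41–14:48, 15:49–18:59.
Second set merges to 09:19–09:53, 14:06–14:22, 15:03–19:41.
09:41–14:48 \ B = 09:53–14:06, 14:22–14:48.
15:49–18:59: entirely removed.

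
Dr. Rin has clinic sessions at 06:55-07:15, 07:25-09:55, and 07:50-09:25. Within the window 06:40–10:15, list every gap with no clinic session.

The merged coverage is 06:55–07:15, 07:25–09:55.
Uncovered inside 06:40–10:15: 06:40–06:55, 07:15–07:25, 09:55–10:15.

06:40–06:55, 07:15–07:25, 09:55–10:15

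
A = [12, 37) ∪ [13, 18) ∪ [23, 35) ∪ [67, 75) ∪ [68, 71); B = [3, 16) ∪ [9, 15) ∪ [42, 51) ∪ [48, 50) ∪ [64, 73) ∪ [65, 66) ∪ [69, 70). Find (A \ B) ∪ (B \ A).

[3, 12) ∪ [16, 37) ∪ [42, 51) ∪ [64, 67) ∪ [73, 75)

First set merges to [12, 37), [67, 75).
Second set merges to [3, 16), [42, 51), [64, 73).
A but not B: [16, 37), [73, 75).
B but not A: [3, 12), [42, 51), [64, 67).
Combining gives A △ B.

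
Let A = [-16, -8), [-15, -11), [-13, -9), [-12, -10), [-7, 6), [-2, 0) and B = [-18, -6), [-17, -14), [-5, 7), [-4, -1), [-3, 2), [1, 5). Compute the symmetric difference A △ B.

Merge the first list: [-16, -8), [-7, 6).
Merge the second list: [-18, -6), [-5, 7).
A but not B: [-6, -5).
B but not A: [-18, -16), [-8, -7), [6, 7).
Combining gives A △ B.

[-18, -16) ∪ [-8, -7) ∪ [-6, -5) ∪ [6, 7)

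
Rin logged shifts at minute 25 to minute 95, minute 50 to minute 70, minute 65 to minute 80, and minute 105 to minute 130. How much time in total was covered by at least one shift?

95 minutes

Merged: minute 25 to minute 95, minute 105 to minute 130.
Lengths: 70 minutes + 25 minutes = 95 minutes.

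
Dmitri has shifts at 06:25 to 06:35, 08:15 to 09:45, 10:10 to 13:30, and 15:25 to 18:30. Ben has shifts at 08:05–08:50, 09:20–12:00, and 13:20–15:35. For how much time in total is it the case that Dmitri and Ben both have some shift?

A ∩ B = 08:15–08:50, 09:20–09:45, 10:10–12:00, 13:20–13:30, 15:25–15:35.
Total: 35 min + 25 min + 1 h 50 min + 10 min + 10 min = 3 h 10 min.

3 h 10 min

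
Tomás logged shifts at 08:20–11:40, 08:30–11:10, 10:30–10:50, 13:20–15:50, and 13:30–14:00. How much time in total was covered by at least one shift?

Merged: 08:20–11:40, 13:20–15:50.
Lengths: 3 h 20 min + 2 h 30 min = 5 h 50 min.

5 h 50 min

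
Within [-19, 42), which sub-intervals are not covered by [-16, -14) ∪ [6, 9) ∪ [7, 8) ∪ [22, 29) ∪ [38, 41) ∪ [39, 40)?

After merging, the occupied span is [-16, -14), [6, 9), [22, 29), [38, 41).
Uncovered inside [-19, 42): [-19, -16), [-14, 6), [9, 22), [29, 38), [41, 42).

[-19, -16) ∪ [-14, 6) ∪ [9, 22) ∪ [29, 38) ∪ [41, 42)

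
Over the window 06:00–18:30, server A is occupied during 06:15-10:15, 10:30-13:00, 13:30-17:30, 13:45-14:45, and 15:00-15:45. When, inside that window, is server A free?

The merged coverage is 06:15–10:15, 10:30–13:00, 13:30–17:30.
Complement within 06:00–18:30: 06:00–06:15, 10:15–10:30, 13:00–13:30, 17:30–18:30.

06:00–06:15, 10:15–10:30, 13:00–13:30, 17:30–18:30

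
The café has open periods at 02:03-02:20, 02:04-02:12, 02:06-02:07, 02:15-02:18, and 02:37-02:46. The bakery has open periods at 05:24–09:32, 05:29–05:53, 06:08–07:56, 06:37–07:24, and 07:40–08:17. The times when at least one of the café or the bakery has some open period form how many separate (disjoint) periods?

Merge the first list: 02:03–02:20, 02:37–02:46.
Merge the second list: 05:24–09:32.
A ∪ B = 02:03–02:20, 02:37–02:46, 05:24–09:32.
That is 3 disjoint pieces.

3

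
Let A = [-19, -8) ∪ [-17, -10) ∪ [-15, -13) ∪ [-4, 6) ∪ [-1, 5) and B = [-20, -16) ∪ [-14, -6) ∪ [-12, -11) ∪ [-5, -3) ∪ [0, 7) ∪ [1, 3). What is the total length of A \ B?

Merge the first list: [-19, -8), [-4, 6).
Merge the second list: [-20, -16), [-14, -6), [-5, -3), [0, 7).
A \ B = [-16, -14), [-3, 0).
Total: 2 + 3 = 5.

5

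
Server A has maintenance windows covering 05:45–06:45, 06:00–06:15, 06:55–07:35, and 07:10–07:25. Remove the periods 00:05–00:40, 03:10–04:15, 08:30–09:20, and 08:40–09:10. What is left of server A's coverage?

05:45–06:45, 06:55–07:35

A, merged: 05:45–06:45, 06:55–07:35.
B, merged: 00:05–00:40, 03:10–04:15, 08:30–09:20.
05:45–06:45 is untouched.
06:55–07:35 is untouched.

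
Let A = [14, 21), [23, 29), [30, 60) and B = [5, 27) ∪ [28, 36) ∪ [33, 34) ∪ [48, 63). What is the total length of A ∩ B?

Second set merges to [5, 27), [28, 36), [48, 63).
A ∩ B = [14, 21), [23, 27), [28, 29), [30, 36), [48, 60).
Total: 7 + 4 + 1 + 6 + 12 = 30.

30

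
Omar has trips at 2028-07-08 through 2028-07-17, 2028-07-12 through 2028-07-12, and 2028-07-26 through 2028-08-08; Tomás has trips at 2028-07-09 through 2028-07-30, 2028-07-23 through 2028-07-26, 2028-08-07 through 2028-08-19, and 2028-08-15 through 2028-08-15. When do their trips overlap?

2028-07-09 through 2028-07-17, 2028-07-26 through 2028-07-30, 2028-08-07 through 2028-08-08

Merge the first list: 2028-07-08 through 2028-07-17, 2028-07-26 through 2028-08-08.
Merge the second list: 2028-07-09 through 2028-07-30, 2028-08-07 through 2028-08-19.
2028-07-08 through 2028-07-17 meets the second set on 2028-07-09 through 2028-07-17.
2028-07-26 through 2028-08-08 meets the second set on 2028-07-26 through 2028-07-30, 2028-08-07 through 2028-08-08.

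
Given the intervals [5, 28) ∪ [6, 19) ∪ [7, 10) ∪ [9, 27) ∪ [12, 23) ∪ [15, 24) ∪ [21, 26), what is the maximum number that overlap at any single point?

Sweep endpoints in order; track running count of active intervals.
Peak of 5 reached at 15.

5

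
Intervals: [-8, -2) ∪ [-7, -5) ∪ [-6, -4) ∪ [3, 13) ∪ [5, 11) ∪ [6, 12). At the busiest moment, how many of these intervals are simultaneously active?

3

At -6, 3 of the intervals are simultaneously active.
No point has more.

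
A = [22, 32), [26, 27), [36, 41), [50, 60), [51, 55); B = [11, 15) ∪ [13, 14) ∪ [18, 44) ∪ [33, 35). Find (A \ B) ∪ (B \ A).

Merge the first list: [22, 32), [36, 41), [50, 60).
Merge the second list: [11, 15), [18, 44).
A \ B = [50, 60).
B \ A = [11, 15), [18, 22), [32, 36), [41, 44).
Union of the two gives the symmetric difference.

[11, 15) ∪ [18, 22) ∪ [32, 36) ∪ [41, 44) ∪ [50, 60)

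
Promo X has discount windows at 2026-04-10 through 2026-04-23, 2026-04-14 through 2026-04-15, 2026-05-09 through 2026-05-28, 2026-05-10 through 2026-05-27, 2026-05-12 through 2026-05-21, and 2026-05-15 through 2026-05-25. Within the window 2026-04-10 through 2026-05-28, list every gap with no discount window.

Covered (merged): 2026-04-10 through 2026-04-23, 2026-05-09 through 2026-05-28.
Complement within 2026-04-10 through 2026-05-28: 2026-04-24 through 2026-05-08.

2026-04-24 through 2026-05-08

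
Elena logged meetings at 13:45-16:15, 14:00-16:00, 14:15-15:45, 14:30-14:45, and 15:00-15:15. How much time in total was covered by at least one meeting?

Merged: 13:45–16:15.
Length: 2 h 30 min.

2 h 30 min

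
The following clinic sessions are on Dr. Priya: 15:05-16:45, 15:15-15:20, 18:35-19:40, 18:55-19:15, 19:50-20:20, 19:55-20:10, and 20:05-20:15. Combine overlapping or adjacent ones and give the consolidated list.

15:15-15:20 overlaps/touches 15:05-16:45 → extend to 15:05-16:45.
18:35-19:40 is disjoint → start new block.
18:55-19:15 overlaps/touches 18:35-19:40 → extend to 18:35-19:40.
19:50-20:20 is disjoint → start new block.
19:55-20:10 overlaps/touches 19:50-20:20 → extend to 19:50-20:20.
20:05-20:15 overlaps/touches 19:50-20:20 → extend to 19:50-20:20.

15:05-16:45, 18:35-19:40, 19:50-20:20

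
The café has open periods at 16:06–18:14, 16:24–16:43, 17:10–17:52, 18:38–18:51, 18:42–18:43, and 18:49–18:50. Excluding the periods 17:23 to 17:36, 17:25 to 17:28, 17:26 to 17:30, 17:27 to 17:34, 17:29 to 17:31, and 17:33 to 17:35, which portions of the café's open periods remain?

16:06–17:23, 17:36–18:14, 18:38–18:51

First set merges to 16:06–18:14, 18:38–18:51.
Second set merges to 17:23–17:36.
16:06–18:14 with B removed leaves 16:06–17:23, 17:36–18:14.
18:38–18:51 is untouched.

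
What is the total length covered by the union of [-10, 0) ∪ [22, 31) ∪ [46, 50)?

23

Merged: [-10, 0), [22, 31), [46, 50).
Lengths: 10 + 9 + 4 = 23.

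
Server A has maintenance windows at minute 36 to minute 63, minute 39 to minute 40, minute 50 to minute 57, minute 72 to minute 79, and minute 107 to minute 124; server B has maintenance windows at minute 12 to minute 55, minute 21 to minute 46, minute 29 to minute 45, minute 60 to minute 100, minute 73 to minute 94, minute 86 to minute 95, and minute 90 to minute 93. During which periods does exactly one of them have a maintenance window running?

A, merged: minute 36 to minute 63, minute 72 to minute 79, minute 107 to minute 124.
B, merged: minute 12 to minute 55, minute 60 to minute 100.
Only in the first: minute 55 to minute 60, minute 107 to minute 124.
Only in the second: minute 12 to minute 36, minute 63 to minute 72, minute 79 to minute 100.
Together these are the periods covered by exactly one.

minute 12 to minute 36, minute 55 to minute 60, minute 63 to minute 72, minute 79 to minute 100, minute 107 to minute 124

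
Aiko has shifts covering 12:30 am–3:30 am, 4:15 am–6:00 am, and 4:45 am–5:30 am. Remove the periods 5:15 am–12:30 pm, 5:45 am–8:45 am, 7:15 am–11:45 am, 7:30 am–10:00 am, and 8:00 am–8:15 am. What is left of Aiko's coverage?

12:30 am–3:30 am, 4:15 am–5:15 am

Merge the first list: 12:30 am–3:30 am, 4:15 am–6:00 am.
Merge the second list: 5:15 am–12:30 pm.
12:30 am–3:30 am: no B overlap → unchanged.
4:15 am–6:00 am minus B → 4:15 am–5:15 am.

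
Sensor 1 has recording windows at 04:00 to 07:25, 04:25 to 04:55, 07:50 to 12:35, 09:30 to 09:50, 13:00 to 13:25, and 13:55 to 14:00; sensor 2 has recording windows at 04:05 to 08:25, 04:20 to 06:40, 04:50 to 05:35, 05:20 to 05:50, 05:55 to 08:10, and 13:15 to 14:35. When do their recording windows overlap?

04:05-07:25, 07:50-08:25, 13:15-13:25, 13:55-14:00

First set merges to 04:00-07:25, 07:50-12:35, 13:00-13:25, 13:55-14:00.
Second set merges to 04:05-08:25, 13:15-14:35.
04:00-07:25 ∩ B → 04:05-07:25.
07:50-12:35 ∩ B → 07:50-08:25.
13:00-13:25 ∩ B → 13:15-13:25.
13:55-14:00 ∩ B → 13:55-14:00.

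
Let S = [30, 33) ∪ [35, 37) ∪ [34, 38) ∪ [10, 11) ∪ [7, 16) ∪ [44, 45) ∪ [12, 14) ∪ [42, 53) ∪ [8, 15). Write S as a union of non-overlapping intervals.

Sort by start: [7, 16), [8, 15), [10, 11), [12, 14), [30, 33), [34, 38), [35, 37), [42, 53), [44, 45).
[8, 15) overlaps/touches [7, 16) → extend to [7, 16).
[10, 11) overlaps/touches [7, 16) → extend to [7, 16).
[12, 14) overlaps/touches [7, 16) → extend to [7, 16).
[30, 33) is disjoint → start new block.
[34, 38) is disjoint → start new block.
[35, 37) overlaps/touches [34, 38) → extend to [34, 38).
[42, 53) is disjoint → start new block.
[44, 45) overlaps/touches [42, 53) → extend to [42, 53).

[7, 16) ∪ [30, 33) ∪ [34, 38) ∪ [42, 53)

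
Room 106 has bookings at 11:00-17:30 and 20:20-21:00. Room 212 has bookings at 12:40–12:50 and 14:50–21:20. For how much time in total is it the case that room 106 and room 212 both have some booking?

A ∩ B = 12:40–12:50, 14:50–17:30, 20:20–21:00.
Total: 10 min + 2 h 40 min + 40 min = 3 h 30 min.

3 h 30 min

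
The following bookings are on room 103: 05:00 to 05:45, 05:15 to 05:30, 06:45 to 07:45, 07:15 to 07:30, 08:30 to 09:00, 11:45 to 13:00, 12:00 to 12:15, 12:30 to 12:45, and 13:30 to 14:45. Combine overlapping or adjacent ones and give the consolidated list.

05:00-05:45, 06:45-07:45, 08:30-09:00, 11:45-13:00, 13:30-14:45

05:15-05:30 overlaps/touches 05:00-05:45 → extend to 05:00-05:45.
06:45-07:45 is disjoint → start new block.
07:15-07:30 overlaps/touches 06:45-07:45 → extend to 06:45-07:45.
08:30-09:00 is disjoint → start new block.
11:45-13:00 is disjoint → start new block.
12:00-12:15 overlaps/touches 11:45-13:00 → extend to 11:45-13:00.
12:30-12:45 overlaps/touches 11:45-13:00 → extend to 11:45-13:00.
13:30-14:45 is disjoint → start new block.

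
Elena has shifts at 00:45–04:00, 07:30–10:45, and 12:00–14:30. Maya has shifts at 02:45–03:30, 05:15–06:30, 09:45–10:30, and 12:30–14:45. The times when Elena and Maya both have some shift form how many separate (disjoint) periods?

3

A ∩ B = 02:45-03:30, 09:45-10:30, 12:30-14:30.
That is 3 disjoint pieces.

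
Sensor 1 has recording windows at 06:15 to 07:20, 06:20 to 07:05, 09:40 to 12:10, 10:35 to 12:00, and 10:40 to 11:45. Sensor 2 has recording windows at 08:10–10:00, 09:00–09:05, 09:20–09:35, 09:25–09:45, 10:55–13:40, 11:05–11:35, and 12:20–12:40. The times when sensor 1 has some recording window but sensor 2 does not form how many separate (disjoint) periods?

2

First set merges to 06:15-07:20, 09:40-12:10.
Second set merges to 08:10-10:00, 10:55-13:40.
A \ B = 06:15-07:20, 10:00-10:55.
That is 2 disjoint pieces.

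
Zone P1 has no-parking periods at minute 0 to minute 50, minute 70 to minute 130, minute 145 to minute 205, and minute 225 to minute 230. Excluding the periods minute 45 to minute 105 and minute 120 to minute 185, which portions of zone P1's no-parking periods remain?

minute 0 to minute 45, minute 105 to minute 120, minute 185 to minute 205, minute 225 to minute 230

minute 0 to minute 50 with B removed leaves minute 0 to minute 45.
minute 70 to minute 130 with B removed leaves minute 105 to minute 120.
minute 145 to minute 205 with B removed leaves minute 185 to minute 205.
minute 225 to minute 230 is untouched.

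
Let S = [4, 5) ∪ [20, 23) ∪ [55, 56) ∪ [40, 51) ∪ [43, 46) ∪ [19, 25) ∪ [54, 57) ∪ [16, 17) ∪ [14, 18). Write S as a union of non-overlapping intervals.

[4, 5) ∪ [14, 18) ∪ [19, 25) ∪ [40, 51) ∪ [54, 57)

Sort by start: [4, 5), [14, 18), [16, 17), [19, 25), [20, 23), [40, 51), [43, 46), [54, 57), [55, 56).
[14, 18) is disjoint → start new block.
[16, 17) overlaps/touches [14, 18) → extend to [14, 18).
[19, 25) is disjoint → start new block.
[20, 23) overlaps/touches [19, 25) → extend to [19, 25).
[40, 51) is disjoint → start new block.
[43, 46) overlaps/touches [40, 51) → extend to [40, 51).
[54, 57) is disjoint → start new block.
[55, 56) overlaps/touches [54, 57) → extend to [54, 57).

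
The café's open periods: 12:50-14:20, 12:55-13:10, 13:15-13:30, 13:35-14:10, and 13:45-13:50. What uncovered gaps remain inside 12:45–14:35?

12:45–12:50, 14:20–14:35

The merged coverage is 12:50–14:20.
Complement within 12:45–14:35: 12:45–12:50, 14:20–14:35.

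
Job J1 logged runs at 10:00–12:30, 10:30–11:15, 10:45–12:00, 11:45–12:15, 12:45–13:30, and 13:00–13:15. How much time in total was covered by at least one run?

3 h 15 min

Merged: 10:00–12:30, 12:45–13:30.
Lengths: 2 h 30 min + 45 min = 3 h 15 min.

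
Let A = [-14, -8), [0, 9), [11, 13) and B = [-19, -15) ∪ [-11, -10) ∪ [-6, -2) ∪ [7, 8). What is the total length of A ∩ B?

2

A ∩ B = [-11, -10), [7, 8).
Total: 1 + 1 = 2.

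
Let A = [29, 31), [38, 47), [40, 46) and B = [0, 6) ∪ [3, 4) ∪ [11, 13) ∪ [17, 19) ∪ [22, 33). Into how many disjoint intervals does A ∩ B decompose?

A, merged: [29, 31), [38, 47).
B, merged: [0, 6), [11, 13), [17, 19), [22, 33).
A ∩ B = [29, 31).
That is 1 disjoint piece.

1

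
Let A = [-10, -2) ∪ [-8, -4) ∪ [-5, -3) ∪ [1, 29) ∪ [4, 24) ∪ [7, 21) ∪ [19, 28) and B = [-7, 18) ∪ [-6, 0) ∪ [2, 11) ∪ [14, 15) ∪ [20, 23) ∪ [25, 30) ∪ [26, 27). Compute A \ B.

Merge the first list: [-10, -2), [1, 29).
Merge the second list: [-7, 18), [20, 23), [25, 30).
[-10, -2) \ B = [-10, -7).
[1, 29) \ B = [18, 20), [23, 25).

[-10, -7) ∪ [18, 20) ∪ [23, 25)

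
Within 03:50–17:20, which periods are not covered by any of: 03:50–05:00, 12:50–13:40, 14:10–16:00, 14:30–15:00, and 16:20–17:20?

After merging, the occupied span is 03:50–05:00, 12:50–13:40, 14:10–16:00, 16:20–17:20.
Complement within 03:50–17:20: 05:00–12:50, 13:40–14:10, 16:00–16:20.

05:00–12:50, 13:40–14:10, 16:00–16:20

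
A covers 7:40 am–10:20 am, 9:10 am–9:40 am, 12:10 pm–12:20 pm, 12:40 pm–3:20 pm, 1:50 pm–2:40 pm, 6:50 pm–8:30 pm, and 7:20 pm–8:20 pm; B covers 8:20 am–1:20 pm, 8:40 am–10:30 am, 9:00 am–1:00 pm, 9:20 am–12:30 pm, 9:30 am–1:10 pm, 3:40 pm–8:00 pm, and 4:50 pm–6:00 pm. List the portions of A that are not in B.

A, merged: 7:40 am–10:20 am, 12:10 pm–12:20 pm, 12:40 pm–3:20 pm, 6:50 pm–8:30 pm.
B, merged: 8:20 am–1:20 pm, 3:40 pm–8:00 pm.
7:40 am–10:20 am \ B = 7:40 am–8:20 am.
12:10 pm–12:20 pm: entirely removed.
12:40 pm–3:20 pm \ B = 1:20 pm–3:20 pm.
6:50 pm–8:30 pm \ B = 8:00 pm–8:30 pm.

7:40 am–8:20 am, 1:20 pm–3:20 pm, 8:00 pm–8:30 pm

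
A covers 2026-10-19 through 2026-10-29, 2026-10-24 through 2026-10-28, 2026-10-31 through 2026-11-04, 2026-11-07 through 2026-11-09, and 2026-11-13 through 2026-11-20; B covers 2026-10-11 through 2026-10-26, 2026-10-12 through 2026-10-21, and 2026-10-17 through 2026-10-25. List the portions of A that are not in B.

A, merged: 2026-10-19 through 2026-10-29, 2026-10-31 through 2026-11-04, 2026-11-07 through 2026-11-09, 2026-11-13 through 2026-11-20.
B, merged: 2026-10-11 through 2026-10-26.
2026-10-19 through 2026-10-29 with B removed leaves 2026-10-27 through 2026-10-29.
2026-10-31 through 2026-11-04 is untouched.
2026-11-07 through 2026-11-09 is untouched.
2026-11-13 through 2026-11-20 is untouched.

2026-10-27 through 2026-10-29, 2026-10-31 through 2026-11-04, 2026-11-07 through 2026-11-09, 2026-11-13 through 2026-11-20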